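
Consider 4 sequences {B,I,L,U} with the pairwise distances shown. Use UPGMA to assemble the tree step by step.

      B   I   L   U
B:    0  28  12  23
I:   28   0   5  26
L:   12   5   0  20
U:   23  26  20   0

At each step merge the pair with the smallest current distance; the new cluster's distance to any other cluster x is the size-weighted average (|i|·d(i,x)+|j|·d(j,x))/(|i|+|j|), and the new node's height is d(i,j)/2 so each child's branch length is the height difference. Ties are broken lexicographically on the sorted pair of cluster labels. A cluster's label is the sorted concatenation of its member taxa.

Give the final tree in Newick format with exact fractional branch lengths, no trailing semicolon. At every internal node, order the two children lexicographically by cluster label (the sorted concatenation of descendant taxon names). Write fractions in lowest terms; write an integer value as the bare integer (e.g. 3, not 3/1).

1. join I+L (d=5) ⇒ IL; edges |I|=5/2, |L|=5/2
  updated: d(B,IL)=20, d(IL,U)=23
2. join B+IL (d=20) ⇒ BIL; edges |B|=10, |IL|=15/2
  updated: d(BIL,U)=23
3. join BIL+U (d=23) ⇒ BILU; edges |BIL|=3/2, |U|=23/2
final tree: ((B:10,(I:5/2,L:5/2):15/2):3/2,U:23/2)
total length: 71/2

((B:10,(I:5/2,L:5/2):15/2):3/2,U:23/2)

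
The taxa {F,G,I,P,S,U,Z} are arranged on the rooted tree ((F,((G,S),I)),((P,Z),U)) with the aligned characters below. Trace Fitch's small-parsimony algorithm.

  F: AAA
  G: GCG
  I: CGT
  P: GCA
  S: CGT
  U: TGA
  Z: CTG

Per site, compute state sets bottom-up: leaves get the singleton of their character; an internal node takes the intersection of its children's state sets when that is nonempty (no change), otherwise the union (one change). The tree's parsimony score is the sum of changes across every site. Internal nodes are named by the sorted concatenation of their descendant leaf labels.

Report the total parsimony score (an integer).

11

[col 0] GS: children G:{G}, S:{C} ∪→ {C,G}; cost 1
[col 0] GIS: children GS:{C,G}, I:{C} ∩→ {C}; cost 0
[col 0] FGIS: children F:{A}, GIS:{C} ∪→ {A,C}; cost 1
[col 0] PZ: children P:{G}, Z:{C} ∪→ {C,G}; cost 1
[col 0] PUZ: children PZ:{C,G}, U:{T} ∪→ {C,G,T}; cost 1
[col 0] FGIPSUZ: children FGIS:{A,C}, PUZ:{C,G,T} ∩→ {C}; cost 0
[col 1] GS: children G:{C}, S:{G} ∪→ {C,G}; cost 1
[col 1] GIS: children GS:{C,G}, I:{G} ∩→ {G}; cost 0
[col 1] FGIS: children F:{A}, GIS:{G} ∪→ {A,G}; cost 1
[col 1] PZ: children P:{C}, Z:{T} ∪→ {C,T}; cost 1
[col 1] PUZ: children PZ:{C,T}, U:{G} ∪→ {C,G,T}; cost 1
[col 1] FGIPSUZ: children FGIS:{A,G}, PUZ:{C,G,T} ∩→ {G}; cost 0
[col 2] GS: children G:{G}, S:{T} ∪→ {G,T}; cost 1
[col 2] GIS: children GS:{G,T}, I:{T} ∩→ {T}; cost 0
[col 2] FGIS: children F:{A}, GIS:{T} ∪→ {A,T}; cost 1
[col 2] PZ: children P:{A}, Z:{G} ∪→ {A,G}; cost 1
[col 2] PUZ: children PZ:{A,G}, U:{A} ∩→ {A}; cost 0
[col 2] FGIPSUZ: children FGIS:{A,T}, PUZ:{A} ∩→ {A}; cost 0
per-site changes: [4, 4, 3]; total = 11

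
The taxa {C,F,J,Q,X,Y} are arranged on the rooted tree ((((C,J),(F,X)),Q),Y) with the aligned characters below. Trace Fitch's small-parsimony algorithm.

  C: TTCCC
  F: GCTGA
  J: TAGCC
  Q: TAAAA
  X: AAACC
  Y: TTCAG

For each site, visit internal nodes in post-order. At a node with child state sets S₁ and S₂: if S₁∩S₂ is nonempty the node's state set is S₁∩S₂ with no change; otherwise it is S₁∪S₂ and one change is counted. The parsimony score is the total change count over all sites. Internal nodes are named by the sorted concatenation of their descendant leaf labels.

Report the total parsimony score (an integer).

[col 0] CJ: children C:{T}, J:{T} ∩→ {T}; cost 0
[col 0] FX: children F:{G}, X:{A} ∪→ {A,G}; cost 1
[col 0] CFJX: children CJ:{T}, FX:{A,G} ∪→ {A,G,T}; cost 1
[col 0] CFJQX: children CFJX:{A,G,T}, Q:{T} ∩→ {T}; cost 0
[col 0] CFJQXY: children CFJQX:{T}, Y:{T} ∩→ {T}; cost 0
[col 1] CJ: children C:{T}, J:{A} ∪→ {A,T}; cost 1
[col 1] FX: children F:{C}, X:{A} ∪→ {A,C}; cost 1
[col 1] CFJX: children CJ:{A,T}, FX:{A,C} ∩→ {A}; cost 0
[col 1] CFJQX: children CFJX:{A}, Q:{A} ∩→ {A}; cost 0
[col 1] CFJQXY: children CFJQX:{A}, Y:{T} ∪→ {A,T}; cost 1
[col 2] CJ: children C:{C}, J:{G} ∪→ {C,G}; cost 1
[col 2] FX: children F:{T}, X:{A} ∪→ {A,T}; cost 1
[col 2] CFJX: children CJ:{C,G}, FX:{A,T} ∪→ {A,C,G,T}; cost 1
[col 2] CFJQX: children CFJX:{A,C,G,T}, Q:{A} ∩→ {A}; cost 0
[col 2] CFJQXY: children CFJQX:{A}, Y:{C} ∪→ {A,C}; cost 1
[col 3] CJ: children C:{C}, J:{C} ∩→ {C}; cost 0
[col 3] FX: children F:{G}, X:{C} ∪→ {C,G}; cost 1
[col 3] CFJX: children CJ:{C}, FX:{C,G} ∩→ {C}; cost 0
[col 3] CFJQX: children CFJX:{C}, Q:{A} ∪→ {A,C}; cost 1
[col 3] CFJQXY: children CFJQX:{A,C}, Y:{A} ∩→ {A}; cost 0
[col 4] CJ: children C:{C}, J:{C} ∩→ {C}; cost 0
[col 4] FX: children F:{A}, X:{C} ∪→ {A,C}; cost 1
[col 4] CFJX: children CJ:{C}, FX:{A,C} ∩→ {C}; cost 0
[col 4] CFJQX: children CFJX:{C}, Q:{A} ∪→ {A,C}; cost 1
[col 4] CFJQXY: children CFJQX:{A,C}, Y:{G} ∪→ {A,C,G}; cost 1
per-site changes: [2, 3, 4, 2, 3]; total = 14

14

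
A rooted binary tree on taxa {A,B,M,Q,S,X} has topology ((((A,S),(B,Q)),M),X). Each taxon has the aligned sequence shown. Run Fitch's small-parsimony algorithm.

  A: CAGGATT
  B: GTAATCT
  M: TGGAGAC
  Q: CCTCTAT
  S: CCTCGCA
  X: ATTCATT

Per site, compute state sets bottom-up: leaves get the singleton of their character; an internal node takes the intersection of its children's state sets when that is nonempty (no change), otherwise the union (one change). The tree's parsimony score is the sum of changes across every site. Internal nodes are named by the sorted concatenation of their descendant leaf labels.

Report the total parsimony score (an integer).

site 0, node AS: A={C} ∩ S={C} → {C} (+0)
site 0, node BQ: B={G} ∪ Q={C} → {C,G} (+1)
site 0, node ABQS: AS={C} ∩ BQ={C,G} → {C} (+0)
site 0, node ABMQS: ABQS={C} ∪ M={T} → {C,T} (+1)
site 0, node ABMQSX: ABMQS={C,T} ∪ X={A} → {A,C,T} (+1)
site 1, node AS: A={A} ∪ S={C} → {A,C} (+1)
site 1, node BQ: B={T} ∪ Q={C} → {C,T} (+1)
site 1, node ABQS: AS={A,C} ∩ BQ={C,T} → {C} (+0)
site 1, node ABMQS: ABQS={C} ∪ M={G} → {C,G} (+1)
site 1, node ABMQSX: ABMQS={C,G} ∪ X={T} → {C,G,T} (+1)
site 2, node AS: A={G} ∪ S={T} → {G,T} (+1)
site 2, node BQ: B={A} ∪ Q={T} → {A,T} (+1)
site 2, node ABQS: AS={G,T} ∩ BQ={A,T} → {T} (+0)
site 2, node ABMQS: ABQS={T} ∪ M={G} → {G,T} (+1)
site 2, node ABMQSX: ABMQS={G,T} ∩ X={T} → {T} (+0)
site 3, node AS: A={G} ∪ S={C} → {C,G} (+1)
site 3, node BQ: B={A} ∪ Q={C} → {A,C} (+1)
site 3, node ABQS: AS={C,G} ∩ BQ={A,C} → {C} (+0)
site 3, node ABMQS: ABQS={C} ∪ M={A} → {A,C} (+1)
site 3, node ABMQSX: ABMQS={A,C} ∩ X={C} → {C} (+0)
site 4, node AS: A={A} ∪ S={G} → {A,G} (+1)
site 4, node BQ: B={T} ∩ Q={T} → {T} (+0)
site 4, node ABQS: AS={A,G} ∪ BQ={T} → {A,G,T} (+1)
site 4, node ABMQS: ABQS={A,G,T} ∩ M={G} → {G} (+0)
site 4, node ABMQSX: ABMQS={G} ∪ X={A} → {A,G} (+1)
site 5, node AS: A={T} ∪ S={C} → {C,T} (+1)
site 5, node BQ: B={C} ∪ Q={A} → {A,C} (+1)
site 5, node ABQS: AS={C,T} ∩ BQ={A,C} → {C} (+0)
site 5, node ABMQS: ABQS={C} ∪ M={A} → {A,C} (+1)
site 5, node ABMQSX: ABMQS={A,C} ∪ X={T} → {A,C,T} (+1)
site 6, node AS: A={T} ∪ S={A} → {A,T} (+1)
site 6, node BQ: B={T} ∩ Q={T} → {T} (+0)
site 6, node ABQS: AS={A,T} ∩ BQ={T} → {T} (+0)
site 6, node ABMQS: ABQS={T} ∪ M={C} → {C,T} (+1)
site 6, node ABMQSX: ABMQS={C,T} ∩ X={T} → {T} (+0)
per-site changes: [3, 4, 3, 3, 3, 4, 2]; total = 22

22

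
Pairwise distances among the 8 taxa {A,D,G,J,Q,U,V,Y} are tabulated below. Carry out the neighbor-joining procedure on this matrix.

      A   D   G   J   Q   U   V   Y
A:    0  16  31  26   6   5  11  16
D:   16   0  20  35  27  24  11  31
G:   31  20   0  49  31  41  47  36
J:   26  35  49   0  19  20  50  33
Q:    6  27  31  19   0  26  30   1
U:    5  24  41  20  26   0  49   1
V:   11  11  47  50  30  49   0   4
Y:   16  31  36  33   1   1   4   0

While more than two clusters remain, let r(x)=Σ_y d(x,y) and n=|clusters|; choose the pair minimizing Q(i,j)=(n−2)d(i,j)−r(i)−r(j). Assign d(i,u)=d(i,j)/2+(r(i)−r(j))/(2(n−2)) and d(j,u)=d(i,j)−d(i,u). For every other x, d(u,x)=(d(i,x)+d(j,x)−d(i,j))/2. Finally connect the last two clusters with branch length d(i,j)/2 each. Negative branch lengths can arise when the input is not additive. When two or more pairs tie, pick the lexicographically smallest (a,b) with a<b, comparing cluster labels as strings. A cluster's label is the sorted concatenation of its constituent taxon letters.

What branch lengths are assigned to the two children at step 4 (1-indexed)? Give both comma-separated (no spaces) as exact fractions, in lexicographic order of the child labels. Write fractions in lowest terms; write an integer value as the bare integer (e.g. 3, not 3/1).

1. join D+V (d=11, Q=-300) ⇒ DV; edges |D|=7/3, |V|=26/3
  updated: d(A,DV)=8, d(DV,G)=28, d(DV,J)=37, d(DV,Q)=23, d(DV,U)=31, d(DV,Y)=12
2. join U+Y (d=1, Q=-218) ⇒ UY; edges |U|=3, |Y|=-2
  updated: d(A,UY)=10, d(DV,UY)=21, d(G,UY)=38, d(J,UY)=26, d(Q,UY)=13
3. join DV+G (d=28, Q=-182) ⇒ DGV; edges |DV|=13/2, |G|=43/2
  updated: d(A,DGV)=11/2, d(DGV,J)=29, d(DGV,Q)=13, d(DGV,UY)=31/2
4. join A+DGV (d=11/2, Q=-94) ⇒ ADGV; edges |A|=1/6, |DGV|=16/3
  updated: d(ADGV,J)=99/4, d(ADGV,Q)=27/4, d(ADGV,UY)=10
5. join ADGV+UY (d=10, Q=-141/2) ⇒ ADGUVY; edges |ADGV|=25/8, |UY|=55/8
  updated: d(ADGUVY,J)=163/8, d(ADGUVY,Q)=39/8
6. join ADGUVY+J (d=163/8, Q=-177/4) ⇒ ADGJUVY; edges |ADGUVY|=25/8, |J|=69/4
  updated: d(ADGJUVY,Q)=7/4
7. join ADGJUVY+Q (d=7/4) ⇒ ADGJQUVY; edges |ADGJUVY|=7/8, |Q|=7/8
final tree: ((((A:1/6,((D:7/3,V:26/3):13/2,G:43/2):16/3):25/8,(U:3,Y:-2):55/8):25/8,J:69/4):7/8,Q:7/8)
total length: 621/8

1/6,16/3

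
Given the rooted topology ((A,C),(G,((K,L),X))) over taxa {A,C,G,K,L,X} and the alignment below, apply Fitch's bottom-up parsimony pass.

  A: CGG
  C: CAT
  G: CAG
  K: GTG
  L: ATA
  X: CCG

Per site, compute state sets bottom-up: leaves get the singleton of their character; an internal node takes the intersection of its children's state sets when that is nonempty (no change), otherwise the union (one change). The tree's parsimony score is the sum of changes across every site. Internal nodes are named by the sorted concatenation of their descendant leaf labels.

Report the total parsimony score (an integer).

AC@0: {C} ∩ {C} = {C} (intersection, +0)
KL@0: {G} ∪ {A} = {A,G} (union, +1)
KLX@0: {A,G} ∪ {C} = {A,C,G} (union, +1)
GKLX@0: {C} ∩ {A,C,G} = {C} (intersection, +0)
ACGKLX@0: {C} ∩ {C} = {C} (intersection, +0)
AC@1: {G} ∪ {A} = {A,G} (union, +1)
KL@1: {T} ∩ {T} = {T} (intersection, +0)
KLX@1: {T} ∪ {C} = {C,T} (union, +1)
GKLX@1: {A} ∪ {C,T} = {A,C,T} (union, +1)
ACGKLX@1: {A,G} ∩ {A,C,T} = {A} (intersection, +0)
AC@2: {G} ∪ {T} = {G,T} (union, +1)
KL@2: {G} ∪ {A} = {A,G} (union, +1)
KLX@2: {A,G} ∩ {G} = {G} (intersection, +0)
GKLX@2: {G} ∩ {G} = {G} (intersection, +0)
ACGKLX@2: {G,T} ∩ {G} = {G} (intersection, +0)
per-site changes: [2, 3, 2]; total = 7

7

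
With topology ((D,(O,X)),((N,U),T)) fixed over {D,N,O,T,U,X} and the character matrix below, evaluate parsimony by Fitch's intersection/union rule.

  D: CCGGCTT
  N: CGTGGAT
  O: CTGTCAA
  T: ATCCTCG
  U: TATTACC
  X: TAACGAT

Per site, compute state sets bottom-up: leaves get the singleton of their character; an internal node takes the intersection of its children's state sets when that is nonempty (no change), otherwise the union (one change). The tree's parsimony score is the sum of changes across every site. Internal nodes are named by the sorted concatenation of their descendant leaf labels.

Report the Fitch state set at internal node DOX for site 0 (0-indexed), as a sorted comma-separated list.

C

[col 0] OX: children O:{C}, X:{T} ∪→ {C,T}; cost 1
[col 0] DOX: children D:{C}, OX:{C,T} ∩→ {C}; cost 0
[col 0] NU: children N:{C}, U:{T} ∪→ {C,T}; cost 1
[col 0] NTU: children NU:{C,T}, T:{A} ∪→ {A,C,T}; cost 1
[col 0] DNOTUX: children DOX:{C}, NTU:{A,C,T} ∩→ {C}; cost 0
[col 1] OX: children O:{T}, X:{A} ∪→ {A,T}; cost 1
[col 1] DOX: children D:{C}, OX:{A,T} ∪→ {A,C,T}; cost 1
[col 1] NU: children N:{G}, U:{A} ∪→ {A,G}; cost 1
[col 1] NTU: children NU:{A,G}, T:{T} ∪→ {A,G,T}; cost 1
[col 1] DNOTUX: children DOX:{A,C,T}, NTU:{A,G,T} ∩→ {A,T}; cost 0
[col 2] OX: children O:{G}, X:{A} ∪→ {A,G}; cost 1
[col 2] DOX: children D:{G}, OX:{A,G} ∩→ {G}; cost 0
[col 2] NU: children N:{T}, U:{T} ∩→ {T}; cost 0
[col 2] NTU: children NU:{T}, T:{C} ∪→ {C,T}; cost 1
[col 2] DNOTUX: children DOX:{G}, NTU:{C,T} ∪→ {C,G,T}; cost 1
[col 3] OX: children O:{T}, X:{C} ∪→ {C,T}; cost 1
[col 3] DOX: children D:{G}, OX:{C,T} ∪→ {C,G,T}; cost 1
[col 3] NU: children N:{G}, U:{T} ∪→ {G,T}; cost 1
[col 3] NTU: children NU:{G,T}, T:{C} ∪→ {C,G,T}; cost 1
[col 3] DNOTUX: children DOX:{C,G,T}, NTU:{C,G,T} ∩→ {C,G,T}; cost 0
[col 4] OX: children O:{C}, X:{G} ∪→ {C,G}; cost 1
[col 4] DOX: children D:{C}, OX:{C,G} ∩→ {C}; cost 0
[col 4] NU: children N:{G}, U:{A} ∪→ {A,G}; cost 1
[col 4] NTU: children NU:{A,G}, T:{T} ∪→ {A,G,T}; cost 1
[col 4] DNOTUX: children DOX:{C}, NTU:{A,G,T} ∪→ {A,C,G,T}; cost 1
[col 5] OX: children O:{A}, X:{A} ∩→ {A}; cost 0
[col 5] DOX: children D:{T}, OX:{A} ∪→ {A,T}; cost 1
[col 5] NU: children N:{A}, U:{C} ∪→ {A,C}; cost 1
[col 5] NTU: children NU:{A,C}, T:{C} ∩→ {C}; cost 0
[col 5] DNOTUX: children DOX:{A,T}, NTU:{C} ∪→ {A,C,T}; cost 1
[col 6] OX: children O:{A}, X:{T} ∪→ {A,T}; cost 1
[col 6] DOX: children D:{T}, OX:{A,T} ∩→ {T}; cost 0
[col 6] NU: children N:{T}, U:{C} ∪→ {C,T}; cost 1
[col 6] NTU: children NU:{C,T}, T:{G} ∪→ {C,G,T}; cost 1
[col 6] DNOTUX: children DOX:{T}, NTU:{C,G,T} ∩→ {T}; cost 0
per-site changes: [3, 4, 3, 4, 4, 3, 3]; total = 24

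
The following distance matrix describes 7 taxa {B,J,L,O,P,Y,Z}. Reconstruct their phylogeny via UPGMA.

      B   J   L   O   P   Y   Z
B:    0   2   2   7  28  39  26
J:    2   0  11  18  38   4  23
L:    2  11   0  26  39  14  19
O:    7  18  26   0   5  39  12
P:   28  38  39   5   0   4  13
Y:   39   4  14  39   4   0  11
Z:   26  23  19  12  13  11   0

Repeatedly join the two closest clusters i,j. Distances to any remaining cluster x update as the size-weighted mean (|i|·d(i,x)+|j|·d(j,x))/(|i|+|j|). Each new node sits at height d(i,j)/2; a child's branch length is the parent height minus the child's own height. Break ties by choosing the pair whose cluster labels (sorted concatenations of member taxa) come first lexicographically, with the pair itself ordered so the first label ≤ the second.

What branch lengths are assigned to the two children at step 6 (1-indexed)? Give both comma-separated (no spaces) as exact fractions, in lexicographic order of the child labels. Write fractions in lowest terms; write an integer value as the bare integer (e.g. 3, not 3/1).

step 1: merge (B,J) at d=2; branch lengths B→1, J→1; new cluster BJ
  updated: d(BJ,L)=13/2, d(BJ,O)=25/2, d(BJ,P)=33, d(BJ,Y)=43/2, d(BJ,Z)=49/2
step 2: merge (P,Y) at d=4; branch lengths P→2, Y→2; new cluster PY
  updated: d(BJ,PY)=109/4, d(L,PY)=53/2, d(O,PY)=22, d(PY,Z)=12
step 3: merge (BJ,L) at d=13/2; branch lengths BJ→9/4, L→13/4; new cluster BJL
  updated: d(BJL,O)=17, d(BJL,PY)=27, d(BJL,Z)=68/3
step 4: merge (O,Z) at d=12; branch lengths O→6, Z→6; new cluster OZ
  updated: d(BJL,OZ)=119/6, d(OZ,PY)=17
step 5: merge (OZ,PY) at d=17; branch lengths OZ→5/2, PY→13/2; new cluster OPYZ
  updated: d(BJL,OPYZ)=281/12
step 6: merge (BJL,OPYZ) at d=281/12; branch lengths BJL→203/24, OPYZ→77/24; new cluster BJLOPYZ
final tree: (((B:1,J:1):9/4,L:13/4):203/24,((O:6,Z:6):5/2,(P:2,Y:2):13/2):77/24)
total length: 265/6

203/24,77/24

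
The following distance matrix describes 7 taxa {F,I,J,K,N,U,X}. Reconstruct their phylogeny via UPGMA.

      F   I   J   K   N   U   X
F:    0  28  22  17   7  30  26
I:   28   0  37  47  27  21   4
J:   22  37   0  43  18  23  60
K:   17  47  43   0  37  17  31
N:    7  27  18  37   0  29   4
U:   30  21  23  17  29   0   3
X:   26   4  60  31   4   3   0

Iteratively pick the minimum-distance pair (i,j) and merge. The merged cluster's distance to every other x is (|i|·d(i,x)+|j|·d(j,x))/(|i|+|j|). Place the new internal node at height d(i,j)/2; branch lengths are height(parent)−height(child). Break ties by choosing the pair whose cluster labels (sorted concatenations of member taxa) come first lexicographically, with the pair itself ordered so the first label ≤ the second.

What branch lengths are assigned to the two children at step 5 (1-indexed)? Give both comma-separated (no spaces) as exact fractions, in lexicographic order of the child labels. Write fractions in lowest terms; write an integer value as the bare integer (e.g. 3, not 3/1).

1. join U+X (d=3) ⇒ UX; edges |U|=3/2, |X|=3/2
  updated: d(F,UX)=28, d(I,UX)=25/2, d(J,UX)=83/2, d(K,UX)=24, d(N,UX)=33/2
2. join F+N (d=7) ⇒ FN; edges |F|=7/2, |N|=7/2
  updated: d(FN,I)=55/2, d(FN,J)=20, d(FN,K)=27, d(FN,UX)=89/4
3. join I+UX (d=25/2) ⇒ IUX; edges |I|=25/4, |UX|=19/4
  updated: d(FN,IUX)=24, d(IUX,J)=40, d(IUX,K)=95/3
4. join FN+J (d=20) ⇒ FJN; edges |FN|=13/2, |J|=10
  updated: d(FJN,IUX)=88/3, d(FJN,K)=97/3
5. join FJN+IUX (d=88/3) ⇒ FIJNUX; edges |FJN|=14/3, |IUX|=101/12
  updated: d(FIJNUX,K)=32
6. join FIJNUX+K (d=32) ⇒ FIJKNUX; edges |FIJNUX|=4/3, |K|=16
final tree: ((((F:7/2,N:7/2):13/2,J:10):14/3,(I:25/4,(U:3/2,X:3/2):19/4):101/12):4/3,K:16)
total length: 815/12

14/3,101/12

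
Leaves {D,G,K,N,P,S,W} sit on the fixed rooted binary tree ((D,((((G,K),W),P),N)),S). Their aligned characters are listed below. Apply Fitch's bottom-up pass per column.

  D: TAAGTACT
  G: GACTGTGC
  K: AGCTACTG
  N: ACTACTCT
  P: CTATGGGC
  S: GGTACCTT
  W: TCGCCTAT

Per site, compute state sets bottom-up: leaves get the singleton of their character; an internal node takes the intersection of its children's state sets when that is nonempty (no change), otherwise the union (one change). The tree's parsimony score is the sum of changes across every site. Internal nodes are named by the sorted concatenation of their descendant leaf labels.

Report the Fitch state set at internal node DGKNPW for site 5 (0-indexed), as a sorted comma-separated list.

GK@0: {G} ∪ {A} = {A,G} (union, +1)
GKW@0: {A,G} ∪ {T} = {A,G,T} (union, +1)
GKPW@0: {A,G,T} ∪ {C} = {A,C,G,T} (union, +1)
GKNPW@0: {A,C,G,T} ∩ {A} = {A} (intersection, +0)
DGKNPW@0: {T} ∪ {A} = {A,T} (union, +1)
DGKNPSW@0: {A,T} ∪ {G} = {A,G,T} (union, +1)
GK@1: {A} ∪ {G} = {A,G} (union, +1)
GKW@1: {A,G} ∪ {C} = {A,C,G} (union, +1)
GKPW@1: {A,C,G} ∪ {T} = {A,C,G,T} (union, +1)
GKNPW@1: {A,C,G,T} ∩ {C} = {C} (intersection, +0)
DGKNPW@1: {A} ∪ {C} = {A,C} (union, +1)
DGKNPSW@1: {A,C} ∪ {G} = {A,C,G} (union, +1)
GK@2: {C} ∩ {C} = {C} (intersection, +0)
GKW@2: {C} ∪ {G} = {C,G} (union, +1)
GKPW@2: {C,G} ∪ {A} = {A,C,G} (union, +1)
GKNPW@2: {A,C,G} ∪ {T} = {A,C,G,T} (union, +1)
DGKNPW@2: {A} ∩ {A,C,G,T} = {A} (intersection, +0)
DGKNPSW@2: {A} ∪ {T} = {A,T} (union, +1)
GK@3: {T} ∩ {T} = {T} (intersection, +0)
GKW@3: {T} ∪ {C} = {C,T} (union, +1)
GKPW@3: {C,T} ∩ {T} = {T} (intersection, +0)
GKNPW@3: {T} ∪ {A} = {A,T} (union, +1)
DGKNPW@3: {G} ∪ {A,T} = {A,G,T} (union, +1)
DGKNPSW@3: {A,G,T} ∩ {A} = {A} (intersection, +0)
GK@4: {G} ∪ {A} = {A,G} (union, +1)
GKW@4: {A,G} ∪ {C} = {A,C,G} (union, +1)
GKPW@4: {A,C,G} ∩ {G} = {G} (intersection, +0)
GKNPW@4: {G} ∪ {C} = {C,G} (union, +1)
DGKNPW@4: {T} ∪ {C,G} = {C,G,T} (union, +1)
DGKNPSW@4: {C,G,T} ∩ {C} = {C} (intersection, +0)
GK@5: {T} ∪ {C} = {C,T} (union, +1)
GKW@5: {C,T} ∩ {T} = {T} (intersection, +0)
GKPW@5: {T} ∪ {G} = {G,T} (union, +1)
GKNPW@5: {G,T} ∩ {T} = {T} (intersection, +0)
DGKNPW@5: {A} ∪ {T} = {A,T} (union, +1)
DGKNPSW@5: {A,T} ∪ {C} = {A,C,T} (union, +1)
GK@6: {G} ∪ {T} = {G,T} (union, +1)
GKW@6: {G,T} ∪ {A} = {A,G,T} (union, +1)
GKPW@6: {A,G,T} ∩ {G} = {G} (intersection, +0)
GKNPW@6: {G} ∪ {C} = {C,G} (union, +1)
DGKNPW@6: {C} ∩ {C,G} = {C} (intersection, +0)
DGKNPSW@6: {C} ∪ {T} = {C,T} (union, +1)
GK@7: {C} ∪ {G} = {C,G} (union, +1)
GKW@7: {C,G} ∪ {T} = {C,G,T} (union, +1)
GKPW@7: {C,G,T} ∩ {C} = {C} (intersection, +0)
GKNPW@7: {C} ∪ {T} = {C,T} (union, +1)
DGKNPW@7: {T} ∩ {C,T} = {T} (intersection, +0)
DGKNPSW@7: {T} ∩ {T} = {T} (intersection, +0)
per-site changes: [5, 5, 4, 3, 4, 4, 4, 3]; total = 32

A,T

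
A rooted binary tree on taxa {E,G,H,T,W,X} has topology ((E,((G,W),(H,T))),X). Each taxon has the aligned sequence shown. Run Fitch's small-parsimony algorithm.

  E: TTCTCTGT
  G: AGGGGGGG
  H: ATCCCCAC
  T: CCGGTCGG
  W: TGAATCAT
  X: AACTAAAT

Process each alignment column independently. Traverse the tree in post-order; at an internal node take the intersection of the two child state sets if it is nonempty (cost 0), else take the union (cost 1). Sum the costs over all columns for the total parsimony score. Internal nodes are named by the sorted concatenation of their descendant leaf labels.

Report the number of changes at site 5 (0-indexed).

3

site 0, node GW: G={A} ∪ W={T} → {A,T} (+1)
site 0, node HT: H={A} ∪ T={C} → {A,C} (+1)
site 0, node GHTW: GW={A,T} ∩ HT={A,C} → {A} (+0)
site 0, node EGHTW: E={T} ∪ GHTW={A} → {A,T} (+1)
site 0, node EGHTWX: EGHTW={A,T} ∩ X={A} → {A} (+0)
site 1, node GW: G={G} ∩ W={G} → {G} (+0)
site 1, node HT: H={T} ∪ T={C} → {C,T} (+1)
site 1, node GHTW: GW={G} ∪ HT={C,T} → {C,G,T} (+1)
site 1, node EGHTW: E={T} ∩ GHTW={C,G,T} → {T} (+0)
site 1, node EGHTWX: EGHTW={T} ∪ X={A} → {A,T} (+1)
site 2, node GW: G={G} ∪ W={A} → {A,G} (+1)
site 2, node HT: H={C} ∪ T={G} → {C,G} (+1)
site 2, node GHTW: GW={A,G} ∩ HT={C,G} → {G} (+0)
site 2, node EGHTW: E={C} ∪ GHTW={G} → {C,G} (+1)
site 2, node EGHTWX: EGHTW={C,G} ∩ X={C} → {C} (+0)
site 3, node GW: G={G} ∪ W={A} → {A,G} (+1)
site 3, node HT: H={C} ∪ T={G} → {C,G} (+1)
site 3, node GHTW: GW={A,G} ∩ HT={C,G} → {G} (+0)
site 3, node EGHTW: E={T} ∪ GHTW={G} → {G,T} (+1)
site 3, node EGHTWX: EGHTW={G,T} ∩ X={T} → {T} (+0)
site 4, node GW: G={G} ∪ W={T} → {G,T} (+1)
site 4, node HT: H={C} ∪ T={T} → {C,T} (+1)
site 4, node GHTW: GW={G,T} ∩ HT={C,T} → {T} (+0)
site 4, node EGHTW: E={C} ∪ GHTW={T} → {C,T} (+1)
site 4, node EGHTWX: EGHTW={C,T} ∪ X={A} → {A,C,T} (+1)
site 5, node GW: G={G} ∪ W={C} → {C,G} (+1)
site 5, node HT: H={C} ∩ T={C} → {C} (+0)
site 5, node GHTW: GW={C,G} ∩ HT={C} → {C} (+0)
site 5, node EGHTW: E={T} ∪ GHTW={C} → {C,T} (+1)
site 5, node EGHTWX: EGHTW={C,T} ∪ X={A} → {A,C,T} (+1)
site 6, node GW: G={G} ∪ W={A} → {A,G} (+1)
site 6, node HT: H={A} ∪ T={G} → {A,G} (+1)
site 6, node GHTW: GW={A,G} ∩ HT={A,G} → {A,G} (+0)
site 6, node EGHTW: E={G} ∩ GHTW={A,G} → {G} (+0)
site 6, node EGHTWX: EGHTW={G} ∪ X={A} → {A,G} (+1)
site 7, node GW: G={G} ∪ W={T} → {G,T} (+1)
site 7, node HT: H={C} ∪ T={G} → {C,G} (+1)
site 7, node GHTW: GW={G,T} ∩ HT={C,G} → {G} (+0)
site 7, node EGHTW: E={T} ∪ GHTW={G} → {G,T} (+1)
site 7, node EGHTWX: EGHTW={G,T} ∩ X={T} → {T} (+0)
per-site changes: [3, 3, 3, 3, 4, 3, 3, 3]; total = 25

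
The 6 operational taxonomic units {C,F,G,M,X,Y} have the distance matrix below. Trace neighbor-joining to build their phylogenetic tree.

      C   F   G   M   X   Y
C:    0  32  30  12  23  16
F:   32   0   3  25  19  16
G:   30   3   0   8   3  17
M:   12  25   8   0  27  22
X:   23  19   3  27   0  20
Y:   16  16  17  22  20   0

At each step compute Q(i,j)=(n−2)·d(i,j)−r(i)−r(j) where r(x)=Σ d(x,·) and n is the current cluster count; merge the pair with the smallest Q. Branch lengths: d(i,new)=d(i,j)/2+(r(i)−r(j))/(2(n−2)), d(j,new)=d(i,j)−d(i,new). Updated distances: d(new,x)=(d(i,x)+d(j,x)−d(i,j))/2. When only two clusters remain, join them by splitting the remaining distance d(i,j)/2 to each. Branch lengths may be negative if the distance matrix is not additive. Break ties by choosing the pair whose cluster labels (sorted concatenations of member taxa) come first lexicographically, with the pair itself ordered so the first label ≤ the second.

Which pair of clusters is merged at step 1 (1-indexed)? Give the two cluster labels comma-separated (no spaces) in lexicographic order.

1. join C+M (d=12, Q=-159) ⇒ CM; edges |C|=67/8, |M|=29/8
  updated: d(CM,F)=45/2, d(CM,G)=13, d(CM,X)=19, d(CM,Y)=13
2. join CM+Y (d=13, Q=-189/2) ⇒ CMY; edges |CM|=27/4, |Y|=25/4
  updated: d(CMY,F)=51/4, d(CMY,G)=17/2, d(CMY,X)=13
3. join CMY+F (d=51/4, Q=-87/2) ⇒ CFMY; edges |CMY|=25/4, |F|=13/2
  updated: d(CFMY,G)=-5/8, d(CFMY,X)=77/8
4. join CFMY+G (d=-5/8, Q=-12) ⇒ CFGMY; edges |CFMY|=3, |G|=-29/8
  updated: d(CFGMY,X)=53/8
5. join CFGMY+X (d=53/8) ⇒ CFGMXY; edges |CFGMY|=53/16, |X|=53/16
final tree: (((((C:67/8,M:29/8):27/4,Y:25/4):25/4,F:13/2):3,G:-29/8):53/16,X:53/16)
total length: 175/4

C,M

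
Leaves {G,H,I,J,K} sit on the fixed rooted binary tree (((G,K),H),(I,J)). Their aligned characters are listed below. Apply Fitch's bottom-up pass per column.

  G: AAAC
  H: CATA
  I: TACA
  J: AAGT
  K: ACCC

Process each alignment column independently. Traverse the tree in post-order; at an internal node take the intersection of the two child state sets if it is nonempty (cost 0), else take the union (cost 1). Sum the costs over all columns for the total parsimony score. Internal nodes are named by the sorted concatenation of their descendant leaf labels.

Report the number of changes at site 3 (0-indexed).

GK@0: {A} ∩ {A} = {A} (intersection, +0)
GHK@0: {A} ∪ {C} = {A,C} (union, +1)
IJ@0: {T} ∪ {A} = {A,T} (union, +1)
GHIJK@0: {A,C} ∩ {A,T} = {A} (intersection, +0)
GK@1: {A} ∪ {C} = {A,C} (union, +1)
GHK@1: {A,C} ∩ {A} = {A} (intersection, +0)
IJ@1: {A} ∩ {A} = {A} (intersection, +0)
GHIJK@1: {A} ∩ {A} = {A} (intersection, +0)
GK@2: {A} ∪ {C} = {A,C} (union, +1)
GHK@2: {A,C} ∪ {T} = {A,C,T} (union, +1)
IJ@2: {C} ∪ {G} = {C,G} (union, +1)
GHIJK@2: {A,C,T} ∩ {C,G} = {C} (intersection, +0)
GK@3: {C} ∩ {C} = {C} (intersection, +0)
GHK@3: {C} ∪ {A} = {A,C} (union, +1)
IJ@3: {A} ∪ {T} = {A,T} (union, +1)
GHIJK@3: {A,C} ∩ {A,T} = {A} (intersection, +0)
per-site changes: [2, 1, 3, 2]; total = 8

2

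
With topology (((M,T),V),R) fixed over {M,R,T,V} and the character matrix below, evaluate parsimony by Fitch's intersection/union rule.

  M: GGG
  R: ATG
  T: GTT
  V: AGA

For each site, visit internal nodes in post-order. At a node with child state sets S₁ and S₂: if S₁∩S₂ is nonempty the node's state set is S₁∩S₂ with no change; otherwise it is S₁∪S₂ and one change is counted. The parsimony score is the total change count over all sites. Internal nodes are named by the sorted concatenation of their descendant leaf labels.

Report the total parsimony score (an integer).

site 0, node MT: M={G} ∩ T={G} → {G} (+0)
site 0, node MTV: MT={G} ∪ V={A} → {A,G} (+1)
site 0, node MRTV: MTV={A,G} ∩ R={A} → {A} (+0)
site 1, node MT: M={G} ∪ T={T} → {G,T} (+1)
site 1, node MTV: MT={G,T} ∩ V={G} → {G} (+0)
site 1, node MRTV: MTV={G} ∪ R={T} → {G,T} (+1)
site 2, node MT: M={G} ∪ T={T} → {G,T} (+1)
site 2, node MTV: MT={G,T} ∪ V={A} → {A,G,T} (+1)
site 2, node MRTV: MTV={A,G,T} ∩ R={G} → {G} (+0)
per-site changes: [1, 2, 2]; total = 5

5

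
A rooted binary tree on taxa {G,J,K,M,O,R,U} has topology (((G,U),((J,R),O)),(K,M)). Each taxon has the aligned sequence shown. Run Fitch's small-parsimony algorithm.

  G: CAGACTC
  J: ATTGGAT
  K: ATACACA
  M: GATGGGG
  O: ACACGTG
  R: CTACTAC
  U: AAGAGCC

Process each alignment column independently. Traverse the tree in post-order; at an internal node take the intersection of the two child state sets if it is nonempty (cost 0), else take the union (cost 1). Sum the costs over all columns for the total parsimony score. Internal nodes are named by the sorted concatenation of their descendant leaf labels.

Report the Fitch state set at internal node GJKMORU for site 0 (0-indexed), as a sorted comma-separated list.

A

[col 0] GU: children G:{C}, U:{A} ∪→ {A,C}; cost 1
[col 0] JR: children J:{A}, R:{C} ∪→ {A,C}; cost 1
[col 0] JOR: children JR:{A,C}, O:{A} ∩→ {A}; cost 0
[col 0] GJORU: children GU:{A,C}, JOR:{A} ∩→ {A}; cost 0
[col 0] KM: children K:{A}, M:{G} ∪→ {A,G}; cost 1
[col 0] GJKMORU: children GJORU:{A}, KM:{A,G} ∩→ {A}; cost 0
[col 1] GU: children G:{A}, U:{A} ∩→ {A}; cost 0
[col 1] JR: children J:{T}, R:{T} ∩→ {T}; cost 0
[col 1] JOR: children JR:{T}, O:{C} ∪→ {C,T}; cost 1
[col 1] GJORU: children GU:{A}, JOR:{C,T} ∪→ {A,C,T}; cost 1
[col 1] KM: children K:{T}, M:{A} ∪→ {A,T}; cost 1
[col 1] GJKMORU: children GJORU:{A,C,T}, KM:{A,T} ∩→ {A,T}; cost 0
[col 2] GU: children G:{G}, U:{G} ∩→ {G}; cost 0
[col 2] JR: children J:{T}, R:{A} ∪→ {A,T}; cost 1
[col 2] JOR: children JR:{A,T}, O:{A} ∩→ {A}; cost 0
[col 2] GJORU: children GU:{G}, JOR:{A} ∪→ {A,G}; cost 1
[col 2] KM: children K:{A}, M:{T} ∪→ {A,T}; cost 1
[col 2] GJKMORU: children GJORU:{A,G}, KM:{A,T} ∩→ {A}; cost 0
[col 3] GU: children G:{A}, U:{A} ∩→ {A}; cost 0
[col 3] JR: children J:{G}, R:{C} ∪→ {C,G}; cost 1
[col 3] JOR: children JR:{C,G}, O:{C} ∩→ {C}; cost 0
[col 3] GJORU: children GU:{A}, JOR:{C} ∪→ {A,C}; cost 1
[col 3] KM: children K:{C}, M:{G} ∪→ {C,G}; cost 1
[col 3] GJKMORU: children GJORU:{A,C}, KM:{C,G} ∩→ {C}; cost 0
[col 4] GU: children G:{C}, U:{G} ∪→ {C,G}; cost 1
[col 4] JR: children J:{G}, R:{T} ∪→ {G,T}; cost 1
[col 4] JOR: children JR:{G,T}, O:{G} ∩→ {G}; cost 0
[col 4] GJORU: children GU:{C,G}, JOR:{G} ∩→ {G}; cost 0
[col 4] KM: children K:{A}, M:{G} ∪→ {A,G}; cost 1
[col 4] GJKMORU: children GJORU:{G}, KM:{A,G} ∩→ {G}; cost 0
[col 5] GU: children G:{T}, U:{C} ∪→ {C,T}; cost 1
[col 5] JR: children J:{A}, R:{A} ∩→ {A}; cost 0
[col 5] JOR: children JR:{A}, O:{T} ∪→ {A,T}; cost 1
[col 5] GJORU: children GU:{C,T}, JOR:{A,T} ∩→ {T}; cost 0
[col 5] KM: children K:{C}, M:{G} ∪→ {C,G}; cost 1
[col 5] GJKMORU: children GJORU:{T}, KM:{C,G} ∪→ {C,G,T}; cost 1
[col 6] GU: children G:{C}, U:{C} ∩→ {C}; cost 0
[col 6] JR: children J:{T}, R:{C} ∪→ {C,T}; cost 1
[col 6] JOR: children JR:{C,T}, O:{G} ∪→ {C,G,T}; cost 1
[col 6] GJORU: children GU:{C}, JOR:{C,G,T} ∩→ {C}; cost 0
[col 6] KM: children K:{A}, M:{G} ∪→ {A,G}; cost 1
[col 6] GJKMORU: children GJORU:{C}, KM:{A,G} ∪→ {A,C,G}; cost 1
per-site changes: [3, 3, 3, 3, 3, 4, 4]; total = 23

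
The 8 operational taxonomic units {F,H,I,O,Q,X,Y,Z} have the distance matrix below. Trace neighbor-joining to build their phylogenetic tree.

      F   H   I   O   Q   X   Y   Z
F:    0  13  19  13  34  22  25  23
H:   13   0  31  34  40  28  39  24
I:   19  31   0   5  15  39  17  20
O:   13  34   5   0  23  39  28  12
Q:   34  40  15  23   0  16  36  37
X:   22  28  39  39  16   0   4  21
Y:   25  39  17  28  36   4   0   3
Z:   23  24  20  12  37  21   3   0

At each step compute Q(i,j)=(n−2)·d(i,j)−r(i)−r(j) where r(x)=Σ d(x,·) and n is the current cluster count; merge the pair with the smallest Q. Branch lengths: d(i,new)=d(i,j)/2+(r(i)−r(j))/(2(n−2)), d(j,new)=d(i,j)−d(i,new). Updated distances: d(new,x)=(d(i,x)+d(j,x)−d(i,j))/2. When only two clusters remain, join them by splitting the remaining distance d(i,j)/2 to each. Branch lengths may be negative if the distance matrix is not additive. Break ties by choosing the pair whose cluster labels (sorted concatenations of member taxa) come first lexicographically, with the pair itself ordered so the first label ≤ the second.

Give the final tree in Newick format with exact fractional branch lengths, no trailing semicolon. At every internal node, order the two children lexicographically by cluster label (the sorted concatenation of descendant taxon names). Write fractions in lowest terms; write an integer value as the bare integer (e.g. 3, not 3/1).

(((((F:3/2,H:23/2):185/24,((X:41/12,Y:7/12):111/16,Z:49/16):139/24):25/4,O:31/8):21/8,I:9/16):231/32,Q:231/32)

1. join X+Y (d=4, Q=-297) ⇒ XY; edges |X|=41/12, |Y|=7/12
  updated: d(F,XY)=43/2, d(H,XY)=63/2, d(I,XY)=26, d(O,XY)=63/2, d(Q,XY)=24, d(XY,Z)=10
2. join F+H (d=13, Q=-232) ⇒ FH; edges |F|=3/2, |H|=23/2
  updated: d(FH,I)=37/2, d(FH,O)=17, d(FH,Q)=61/2, d(FH,XY)=20, d(FH,Z)=17
3. join XY+Z (d=10, Q=-335/2) ⇒ XYZ; edges |XY|=111/16, |Z|=49/16
  updated: d(FH,XYZ)=27/2, d(I,XYZ)=18, d(O,XYZ)=67/4, d(Q,XYZ)=51/2
4. join FH+XYZ (d=27/2, Q=-451/4) ⇒ FHXYZ; edges |FH|=185/24, |XYZ|=139/24
  updated: d(FHXYZ,I)=23/2, d(FHXYZ,O)=81/8, d(FHXYZ,Q)=85/4
5. join FHXYZ+O (d=81/8, Q=-243/4) ⇒ FHOXYZ; edges |FHXYZ|=25/4, |O|=31/8
  updated: d(FHOXYZ,I)=51/16, d(FHOXYZ,Q)=273/16
6. join FHOXYZ+I (d=51/16, Q=-141/4) ⇒ FHIOXYZ; edges |FHOXYZ|=21/8, |I|=9/16
  updated: d(FHIOXYZ,Q)=231/16
7. join FHIOXYZ+Q (d=231/16) ⇒ FHIOQXYZ; edges |FHIOXYZ|=231/32, |Q|=231/32
final tree: (((((F:3/2,H:23/2):185/24,((X:41/12,Y:7/12):111/16,Z:49/16):139/24):25/4,O:31/8):21/8,I:9/16):231/32,Q:231/32)
total length: 273/4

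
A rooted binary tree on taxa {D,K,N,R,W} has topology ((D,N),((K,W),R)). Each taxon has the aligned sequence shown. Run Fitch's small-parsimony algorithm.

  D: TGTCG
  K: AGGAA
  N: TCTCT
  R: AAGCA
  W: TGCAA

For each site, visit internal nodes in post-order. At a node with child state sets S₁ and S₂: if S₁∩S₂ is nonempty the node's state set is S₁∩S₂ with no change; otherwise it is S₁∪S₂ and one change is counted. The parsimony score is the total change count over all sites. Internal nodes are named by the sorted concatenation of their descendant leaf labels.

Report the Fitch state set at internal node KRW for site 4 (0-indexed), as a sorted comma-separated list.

[col 0] DN: children D:{T}, N:{T} ∩→ {T}; cost 0
[col 0] KW: children K:{A}, W:{T} ∪→ {A,T}; cost 1
[col 0] KRW: children KW:{A,T}, R:{A} ∩→ {A}; cost 0
[col 0] DKNRW: children DN:{T}, KRW:{A} ∪→ {A,T}; cost 1
[col 1] DN: children D:{G}, N:{C} ∪→ {C,G}; cost 1
[col 1] KW: children K:{G}, W:{G} ∩→ {G}; cost 0
[col 1] KRW: children KW:{G}, R:{A} ∪→ {A,G}; cost 1
[col 1] DKNRW: children DN:{C,G}, KRW:{A,G} ∩→ {G}; cost 0
[col 2] DN: children D:{T}, N:{T} ∩→ {T}; cost 0
[col 2] KW: children K:{G}, W:{C} ∪→ {C,G}; cost 1
[col 2] KRW: children KW:{C,G}, R:{G} ∩→ {G}; cost 0
[col 2] DKNRW: children DN:{T}, KRW:{G} ∪→ {G,T}; cost 1
[col 3] DN: children D:{C}, N:{C} ∩→ {C}; cost 0
[col 3] KW: children K:{A}, W:{A} ∩→ {A}; cost 0
[col 3] KRW: children KW:{A}, R:{C} ∪→ {A,C}; cost 1
[col 3] DKNRW: children DN:{C}, KRW:{A,C} ∩→ {C}; cost 0
[col 4] DN: children D:{G}, N:{T} ∪→ {G,T}; cost 1
[col 4] KW: children K:{A}, W:{A} ∩→ {A}; cost 0
[col 4] KRW: children KW:{A}, R:{A} ∩→ {A}; cost 0
[col 4] DKNRW: children DN:{G,T}, KRW:{A} ∪→ {A,G,T}; cost 1
per-site changes: [2, 2, 2, 1, 2]; total = 9

A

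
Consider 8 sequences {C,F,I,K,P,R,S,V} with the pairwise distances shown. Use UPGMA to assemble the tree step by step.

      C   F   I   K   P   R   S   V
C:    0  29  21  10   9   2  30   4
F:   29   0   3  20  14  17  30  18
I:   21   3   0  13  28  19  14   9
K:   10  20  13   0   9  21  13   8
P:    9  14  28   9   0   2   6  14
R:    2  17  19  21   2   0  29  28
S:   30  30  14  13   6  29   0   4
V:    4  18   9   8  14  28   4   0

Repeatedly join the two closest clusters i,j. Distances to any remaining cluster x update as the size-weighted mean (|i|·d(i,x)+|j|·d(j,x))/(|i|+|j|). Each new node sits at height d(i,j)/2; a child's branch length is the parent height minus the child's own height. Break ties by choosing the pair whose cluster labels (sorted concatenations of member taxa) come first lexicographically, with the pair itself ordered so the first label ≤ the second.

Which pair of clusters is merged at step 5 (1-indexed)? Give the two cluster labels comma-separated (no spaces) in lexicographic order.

K,SV

step 1: merge (C,R) at d=2; branch lengths C→1, R→1; new cluster CR
  updated: d(CR,F)=23, d(CR,I)=20, d(CR,K)=31/2, d(CR,P)=11/2, d(CR,S)=59/2, d(CR,V)=16
step 2: merge (F,I) at d=3; branch lengths F→3/2, I→3/2; new cluster FI
  updated: d(CR,FI)=43/2, d(FI,K)=33/2, d(FI,P)=21, d(FI,S)=22, d(FI,V)=27/2
step 3: merge (S,V) at d=4; branch lengths S→2, V→2; new cluster SV
  updated: d(CR,SV)=91/4, d(FI,SV)=71/4, d(K,SV)=21/2, d(P,SV)=10
step 4: merge (CR,P) at d=11/2; branch lengths CR→7/4, P→11/4; new cluster CPR
  updated: d(CPR,FI)=64/3, d(CPR,K)=40/3, d(CPR,SV)=37/2
step 5: merge (K,SV) at d=21/2; branch lengths K→21/4, SV→13/4; new cluster KSV
  updated: d(CPR,KSV)=151/9, d(FI,KSV)=52/3
step 6: merge (CPR,KSV) at d=151/9; branch lengths CPR→203/36, KSV→113/36; new cluster CKPRSV
  updated: d(CKPRSV,FI)=58/3
step 7: merge (CKPRSV,FI) at d=58/3; branch lengths CKPRSV→23/18, FI→49/6; new cluster CFIKPRSV
final tree: ((((C:1,R:1):7/4,P:11/4):203/36,(K:21/4,(S:2,V:2):13/4):113/36):23/18,(F:3/2,I:3/2):49/6)
total length: 362/9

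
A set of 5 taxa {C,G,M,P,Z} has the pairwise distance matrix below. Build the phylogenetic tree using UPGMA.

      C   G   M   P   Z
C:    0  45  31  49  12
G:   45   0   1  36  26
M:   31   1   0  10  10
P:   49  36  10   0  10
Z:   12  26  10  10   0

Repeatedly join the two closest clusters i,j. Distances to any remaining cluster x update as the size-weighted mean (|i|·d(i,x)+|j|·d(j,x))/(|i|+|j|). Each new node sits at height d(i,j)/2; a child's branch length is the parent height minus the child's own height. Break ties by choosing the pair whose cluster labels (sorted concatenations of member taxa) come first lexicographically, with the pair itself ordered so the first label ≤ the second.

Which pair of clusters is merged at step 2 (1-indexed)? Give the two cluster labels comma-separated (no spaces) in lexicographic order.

step 1: merge (G,M) at d=1; branch lengths G→1/2, M→1/2; new cluster GM
  updated: d(C,GM)=38, d(GM,P)=23, d(GM,Z)=18
step 2: merge (P,Z) at d=10; branch lengths P→5, Z→5; new cluster PZ
  updated: d(C,PZ)=61/2, d(GM,PZ)=41/2
step 3: merge (GM,PZ) at d=41/2; branch lengths GM→39/4, PZ→21/4; new cluster GMPZ
  updated: d(C,GMPZ)=137/4
step 4: merge (C,GMPZ) at d=137/4; branch lengths C→137/8, GMPZ→55/8; new cluster CGMPZ
final tree: (C:137/8,((G:1/2,M:1/2):39/4,(P:5,Z:5):21/4):55/8)
total length: 50

P,Z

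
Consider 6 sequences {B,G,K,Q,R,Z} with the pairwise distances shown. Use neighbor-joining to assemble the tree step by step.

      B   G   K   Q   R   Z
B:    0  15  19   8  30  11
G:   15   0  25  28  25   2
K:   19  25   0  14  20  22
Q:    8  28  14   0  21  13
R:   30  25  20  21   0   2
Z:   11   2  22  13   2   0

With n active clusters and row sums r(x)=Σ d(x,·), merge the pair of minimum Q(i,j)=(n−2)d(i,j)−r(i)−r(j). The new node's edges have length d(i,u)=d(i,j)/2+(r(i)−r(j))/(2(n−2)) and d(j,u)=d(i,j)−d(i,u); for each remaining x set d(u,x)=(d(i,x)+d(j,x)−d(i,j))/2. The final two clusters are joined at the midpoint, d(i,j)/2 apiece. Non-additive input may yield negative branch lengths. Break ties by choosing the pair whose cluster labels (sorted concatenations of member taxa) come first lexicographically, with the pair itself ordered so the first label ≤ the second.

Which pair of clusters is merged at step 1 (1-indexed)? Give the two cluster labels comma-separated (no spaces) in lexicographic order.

R,Z

1. join R+Z (d=2, Q=-140) ⇒ RZ; edges |R|=7, |Z|=-5
  updated: d(B,RZ)=39/2, d(G,RZ)=25/2, d(K,RZ)=20, d(Q,RZ)=16
2. join G+RZ (d=25/2, Q=-111) ⇒ GRZ; edges |G|=25/3, |RZ|=25/6
  updated: d(B,GRZ)=11, d(GRZ,K)=65/4, d(GRZ,Q)=63/4
3. join B+Q (d=8, Q=-239/4) ⇒ BQ; edges |B|=65/16, |Q|=63/16
  updated: d(BQ,GRZ)=75/8, d(BQ,K)=25/2
4. join BQ+GRZ (d=75/8, Q=-305/8) ⇒ BGQRZ; edges |BQ|=45/16, |GRZ|=105/16
  updated: d(BGQRZ,K)=155/16
5. join BGQRZ+K (d=155/16) ⇒ BGKQRZ; edges |BGQRZ|=155/32, |K|=155/32
final tree: (((B:65/16,Q:63/16):45/16,(G:25/3,(R:7,Z:-5):25/6):105/16):155/32,K:155/32)
total length: 665/16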